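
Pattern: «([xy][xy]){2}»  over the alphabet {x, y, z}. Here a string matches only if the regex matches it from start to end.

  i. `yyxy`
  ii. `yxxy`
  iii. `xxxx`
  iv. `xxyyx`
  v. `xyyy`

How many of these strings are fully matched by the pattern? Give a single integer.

4

i → match
ii → match
iii → match
iv → no match
v → match
Total matched: 4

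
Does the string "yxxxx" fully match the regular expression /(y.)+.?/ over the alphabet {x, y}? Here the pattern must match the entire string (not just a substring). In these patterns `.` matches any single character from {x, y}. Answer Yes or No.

No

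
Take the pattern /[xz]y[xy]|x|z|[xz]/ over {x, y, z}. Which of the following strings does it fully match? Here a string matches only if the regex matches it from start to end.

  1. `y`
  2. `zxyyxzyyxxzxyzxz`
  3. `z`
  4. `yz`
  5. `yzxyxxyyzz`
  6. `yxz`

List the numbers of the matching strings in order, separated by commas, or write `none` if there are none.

1 → no match
2 → no match
3 → match
4 → no match
5 → no match
6 → no match

3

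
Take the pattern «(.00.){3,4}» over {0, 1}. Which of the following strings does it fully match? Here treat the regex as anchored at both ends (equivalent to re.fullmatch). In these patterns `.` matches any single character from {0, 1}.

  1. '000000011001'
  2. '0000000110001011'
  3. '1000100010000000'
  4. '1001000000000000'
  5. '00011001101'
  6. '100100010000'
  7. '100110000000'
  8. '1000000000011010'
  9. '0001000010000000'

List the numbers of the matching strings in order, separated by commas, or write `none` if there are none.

1. '000000011001' → match
2 → no match
3 → match
4 → match
5. '00011001101' → no match
6. '100100010000' → match
7. '100110000000' → match
8 → no match
9 → match

1, 3, 4, 6, 7, 9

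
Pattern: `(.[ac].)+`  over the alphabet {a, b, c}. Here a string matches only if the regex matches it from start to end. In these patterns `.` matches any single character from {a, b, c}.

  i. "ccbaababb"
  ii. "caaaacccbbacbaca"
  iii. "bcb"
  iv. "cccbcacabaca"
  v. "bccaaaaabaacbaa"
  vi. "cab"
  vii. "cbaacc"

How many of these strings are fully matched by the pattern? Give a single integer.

i → no match
ii → no match
iii → match
iv → match
v → match
vi → match
vii → no match
Total matched: 4

4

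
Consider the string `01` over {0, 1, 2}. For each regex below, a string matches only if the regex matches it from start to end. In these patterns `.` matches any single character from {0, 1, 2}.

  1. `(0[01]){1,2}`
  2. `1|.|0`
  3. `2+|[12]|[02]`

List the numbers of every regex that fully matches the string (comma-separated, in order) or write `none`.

1

1 → match
2 → no match
3 → no match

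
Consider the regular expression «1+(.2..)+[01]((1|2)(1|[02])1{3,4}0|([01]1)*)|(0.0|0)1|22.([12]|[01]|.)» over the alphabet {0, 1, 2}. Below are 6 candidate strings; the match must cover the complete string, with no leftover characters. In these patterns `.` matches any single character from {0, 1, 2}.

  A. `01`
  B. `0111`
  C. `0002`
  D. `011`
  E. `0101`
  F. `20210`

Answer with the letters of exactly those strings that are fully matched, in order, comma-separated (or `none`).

A. `01` → match
B. `0111` → no match
C. `0002` → no match
D. `011` → no match
E. `0101` → match
F. `20210` → no match

A, E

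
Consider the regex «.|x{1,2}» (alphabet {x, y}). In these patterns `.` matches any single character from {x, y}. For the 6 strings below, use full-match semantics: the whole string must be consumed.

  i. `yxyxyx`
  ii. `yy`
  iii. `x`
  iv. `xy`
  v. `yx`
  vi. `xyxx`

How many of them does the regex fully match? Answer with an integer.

i → no match
ii → no match
iii → match
iv → no match
v → no match
vi → no match
Total matched: 1

1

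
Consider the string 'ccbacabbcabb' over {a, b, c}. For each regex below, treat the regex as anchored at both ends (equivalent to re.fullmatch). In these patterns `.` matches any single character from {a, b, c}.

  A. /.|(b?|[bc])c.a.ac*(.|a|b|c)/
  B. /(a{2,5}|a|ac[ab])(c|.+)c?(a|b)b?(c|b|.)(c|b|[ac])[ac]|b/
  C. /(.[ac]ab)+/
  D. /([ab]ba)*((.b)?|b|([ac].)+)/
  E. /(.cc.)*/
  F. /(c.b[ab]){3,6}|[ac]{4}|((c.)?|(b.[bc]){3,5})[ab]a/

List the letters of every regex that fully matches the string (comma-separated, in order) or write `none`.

A → no match
B → no match
C → no match — must end with 'ab'
D → no match
E → no match
F → match

F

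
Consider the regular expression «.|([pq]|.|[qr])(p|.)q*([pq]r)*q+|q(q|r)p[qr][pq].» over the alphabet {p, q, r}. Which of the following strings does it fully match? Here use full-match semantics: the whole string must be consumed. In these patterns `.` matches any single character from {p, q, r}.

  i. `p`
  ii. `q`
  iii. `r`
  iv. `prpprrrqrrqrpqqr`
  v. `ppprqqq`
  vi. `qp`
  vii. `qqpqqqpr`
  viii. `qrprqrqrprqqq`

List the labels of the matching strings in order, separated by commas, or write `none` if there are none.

i, ii, iii, v, viii

i → match
ii → match
iii → match
iv → no match
v → match
vi → no match
vii → no match
viii → match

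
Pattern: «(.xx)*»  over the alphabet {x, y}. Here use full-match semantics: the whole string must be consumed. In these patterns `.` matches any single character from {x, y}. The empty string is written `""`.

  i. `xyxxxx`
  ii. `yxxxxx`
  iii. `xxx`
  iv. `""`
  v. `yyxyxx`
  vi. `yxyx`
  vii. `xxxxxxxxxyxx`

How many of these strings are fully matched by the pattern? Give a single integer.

i → no match
ii → match
iii → match
iv → match
v → no match
vi → no match
vii → match
Total matched: 4

4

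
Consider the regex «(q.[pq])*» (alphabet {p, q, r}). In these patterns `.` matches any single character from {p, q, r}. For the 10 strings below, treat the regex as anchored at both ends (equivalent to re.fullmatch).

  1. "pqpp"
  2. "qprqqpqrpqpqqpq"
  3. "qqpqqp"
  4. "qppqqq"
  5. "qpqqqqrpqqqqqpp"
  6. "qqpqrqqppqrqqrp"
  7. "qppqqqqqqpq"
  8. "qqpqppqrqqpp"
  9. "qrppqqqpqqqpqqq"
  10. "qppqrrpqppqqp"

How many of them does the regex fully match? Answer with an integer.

1 → no match
2 → no match
3 → match
4 → match
5 → no match
6 → match
7 → no match
8 → match
9 → no match
10 → no match
Total matched: 4

4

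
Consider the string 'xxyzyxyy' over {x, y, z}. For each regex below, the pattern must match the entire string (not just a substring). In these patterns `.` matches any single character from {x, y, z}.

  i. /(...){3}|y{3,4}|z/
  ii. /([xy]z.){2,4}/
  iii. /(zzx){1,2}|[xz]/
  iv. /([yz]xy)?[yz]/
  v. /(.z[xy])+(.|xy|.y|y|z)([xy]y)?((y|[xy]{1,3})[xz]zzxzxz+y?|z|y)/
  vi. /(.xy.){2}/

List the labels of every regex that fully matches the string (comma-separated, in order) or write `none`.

vi

i → no match
ii → no match
iii → no match
iv → no match
v → no match
vi → match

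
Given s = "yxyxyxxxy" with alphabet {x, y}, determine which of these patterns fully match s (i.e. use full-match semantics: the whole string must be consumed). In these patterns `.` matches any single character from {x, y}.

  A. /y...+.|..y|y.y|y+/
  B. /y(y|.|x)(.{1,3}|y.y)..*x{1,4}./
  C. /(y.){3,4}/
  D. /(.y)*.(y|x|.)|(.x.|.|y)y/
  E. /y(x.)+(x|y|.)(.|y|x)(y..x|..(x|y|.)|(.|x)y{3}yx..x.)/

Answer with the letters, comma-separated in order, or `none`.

A, B

A → match
B → match
C → no match
D → no match
E → no match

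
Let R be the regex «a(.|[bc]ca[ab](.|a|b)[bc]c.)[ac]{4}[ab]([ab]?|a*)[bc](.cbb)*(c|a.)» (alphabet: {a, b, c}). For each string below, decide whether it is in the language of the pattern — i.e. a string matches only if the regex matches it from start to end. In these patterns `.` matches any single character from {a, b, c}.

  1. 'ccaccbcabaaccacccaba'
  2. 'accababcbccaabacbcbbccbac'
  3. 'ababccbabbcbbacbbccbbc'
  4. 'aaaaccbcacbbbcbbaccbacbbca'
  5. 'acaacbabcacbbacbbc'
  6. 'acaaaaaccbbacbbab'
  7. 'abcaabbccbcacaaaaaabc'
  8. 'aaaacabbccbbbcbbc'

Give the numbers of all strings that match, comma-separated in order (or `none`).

8

1 → no match — must start with 'a'
2 → no match
3 → no match
4 → no match
5 → no match
6 → no match
7 → no match
8 → match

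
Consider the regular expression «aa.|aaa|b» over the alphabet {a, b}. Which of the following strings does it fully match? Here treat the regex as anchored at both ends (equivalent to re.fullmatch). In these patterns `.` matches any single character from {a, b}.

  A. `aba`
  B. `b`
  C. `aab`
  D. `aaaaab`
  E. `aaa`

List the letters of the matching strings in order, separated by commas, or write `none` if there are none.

B, C, E

A → no match
B → match
C → match
D → no match
E → match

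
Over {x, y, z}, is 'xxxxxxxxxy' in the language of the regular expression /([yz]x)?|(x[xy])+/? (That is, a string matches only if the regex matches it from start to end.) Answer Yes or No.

Yes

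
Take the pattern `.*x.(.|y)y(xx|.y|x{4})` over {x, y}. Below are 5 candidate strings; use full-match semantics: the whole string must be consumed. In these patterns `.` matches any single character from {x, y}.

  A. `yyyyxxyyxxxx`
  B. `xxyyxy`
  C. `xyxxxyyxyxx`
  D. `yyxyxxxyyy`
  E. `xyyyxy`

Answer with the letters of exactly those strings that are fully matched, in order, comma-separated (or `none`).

A, B, D, E

A. `yyyyxxyyxxxx` → match
B. `xxyyxy` → match
C. `xyxxxyyxyxx` → no match
D. `yyxyxxxyyy` → match
E. `xyyyxy` → match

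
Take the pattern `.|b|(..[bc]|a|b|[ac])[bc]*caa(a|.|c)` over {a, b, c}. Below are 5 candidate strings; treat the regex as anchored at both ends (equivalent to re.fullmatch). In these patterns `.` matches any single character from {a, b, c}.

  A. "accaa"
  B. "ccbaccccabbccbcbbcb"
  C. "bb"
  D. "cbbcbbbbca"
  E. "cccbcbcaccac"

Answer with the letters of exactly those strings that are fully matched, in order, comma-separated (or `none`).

A → no match
B → no match
C → no match
D → no match
E → no match

none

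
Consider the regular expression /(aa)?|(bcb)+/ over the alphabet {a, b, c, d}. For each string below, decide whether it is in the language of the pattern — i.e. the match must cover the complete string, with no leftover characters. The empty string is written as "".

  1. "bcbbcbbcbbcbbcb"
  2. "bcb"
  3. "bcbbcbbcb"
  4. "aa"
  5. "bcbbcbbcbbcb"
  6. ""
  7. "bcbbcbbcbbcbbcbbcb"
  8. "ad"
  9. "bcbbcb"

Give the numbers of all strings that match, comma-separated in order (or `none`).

1, 2, 3, 4, 5, 6, 7, 9

1 → match
2. "bcb" → match
3. "bcbbcbbcb" → match
4. "aa" → match
5. "bcbbcbbcbbcb" → match
6. "" → match
7 → match
8. "ad" → no match
9. "bcbbcb" → match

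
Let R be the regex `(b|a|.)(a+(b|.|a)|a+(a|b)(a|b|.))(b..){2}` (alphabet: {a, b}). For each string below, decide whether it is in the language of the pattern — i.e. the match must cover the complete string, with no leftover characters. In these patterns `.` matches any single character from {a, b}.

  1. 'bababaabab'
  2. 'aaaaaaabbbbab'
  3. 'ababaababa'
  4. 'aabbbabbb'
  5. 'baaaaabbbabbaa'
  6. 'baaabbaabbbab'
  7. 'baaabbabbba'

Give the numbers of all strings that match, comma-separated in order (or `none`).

1 → match
2 → match
3 → no match
4 → match
5 → match
6 → no match
7 → match

1, 2, 4, 5, 7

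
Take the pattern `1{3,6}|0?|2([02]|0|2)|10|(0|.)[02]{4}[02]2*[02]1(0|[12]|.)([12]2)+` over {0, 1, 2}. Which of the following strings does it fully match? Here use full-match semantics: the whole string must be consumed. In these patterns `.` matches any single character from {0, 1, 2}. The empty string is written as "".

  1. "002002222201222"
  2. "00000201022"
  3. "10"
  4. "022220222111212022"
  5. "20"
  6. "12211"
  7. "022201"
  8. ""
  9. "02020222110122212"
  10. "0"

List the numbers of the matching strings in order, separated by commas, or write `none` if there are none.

1, 2, 3, 5, 8, 10

1 → match
2. "00000201022" → match
3. "10" → match
4 → no match
5. "20" → match
6. "12211" → no match
7. "022201" → no match
8. "" → match
9 → no match
10. "0" → match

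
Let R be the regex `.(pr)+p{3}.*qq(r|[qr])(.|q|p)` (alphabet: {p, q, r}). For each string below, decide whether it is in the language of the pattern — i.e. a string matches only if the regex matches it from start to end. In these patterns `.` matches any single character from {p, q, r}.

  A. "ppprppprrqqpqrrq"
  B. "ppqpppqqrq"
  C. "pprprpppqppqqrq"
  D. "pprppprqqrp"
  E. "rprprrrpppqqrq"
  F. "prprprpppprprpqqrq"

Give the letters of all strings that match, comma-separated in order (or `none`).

A → no match
B → no match
C → match
D → match
E → no match
F → no match

C, D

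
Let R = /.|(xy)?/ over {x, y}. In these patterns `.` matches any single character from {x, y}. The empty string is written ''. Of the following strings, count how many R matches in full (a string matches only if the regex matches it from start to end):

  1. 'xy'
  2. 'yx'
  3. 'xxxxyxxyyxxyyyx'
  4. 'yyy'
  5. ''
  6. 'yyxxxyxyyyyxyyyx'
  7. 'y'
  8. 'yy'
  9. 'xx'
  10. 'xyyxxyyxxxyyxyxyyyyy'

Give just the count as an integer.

1 → match
2 → no match
3 → no match
4 → no match
5 → match
6 → no match
7 → match
8 → no match
9 → no match
10 → no match
Total matched: 3

3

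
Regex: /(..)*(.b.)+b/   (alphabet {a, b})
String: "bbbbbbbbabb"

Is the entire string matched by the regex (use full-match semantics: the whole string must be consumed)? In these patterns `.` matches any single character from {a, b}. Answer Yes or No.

No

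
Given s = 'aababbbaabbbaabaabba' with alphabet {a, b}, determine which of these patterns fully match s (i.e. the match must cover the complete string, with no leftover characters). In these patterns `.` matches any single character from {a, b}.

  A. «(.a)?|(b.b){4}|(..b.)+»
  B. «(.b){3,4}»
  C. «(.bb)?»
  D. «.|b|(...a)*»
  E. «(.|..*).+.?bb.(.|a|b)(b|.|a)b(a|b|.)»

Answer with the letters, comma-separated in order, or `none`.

A

A → match
B → no match — must end with 'b'
C → no match
D → no match
E → no match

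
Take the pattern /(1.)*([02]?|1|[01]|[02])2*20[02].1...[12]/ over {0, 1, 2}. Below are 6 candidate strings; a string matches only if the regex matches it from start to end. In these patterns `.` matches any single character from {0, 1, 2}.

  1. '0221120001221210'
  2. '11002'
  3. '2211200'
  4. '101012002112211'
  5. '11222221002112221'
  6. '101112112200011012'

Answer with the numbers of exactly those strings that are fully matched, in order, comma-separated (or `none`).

1 → no match
2 → no match
3 → no match
4 → no match
5 → no match
6 → match

6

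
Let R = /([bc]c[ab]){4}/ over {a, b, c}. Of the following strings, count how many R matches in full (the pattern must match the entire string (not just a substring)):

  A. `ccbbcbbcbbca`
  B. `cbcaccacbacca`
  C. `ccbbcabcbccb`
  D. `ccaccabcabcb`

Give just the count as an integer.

A → match
B → no match
C → match
D → match
Total matched: 3

3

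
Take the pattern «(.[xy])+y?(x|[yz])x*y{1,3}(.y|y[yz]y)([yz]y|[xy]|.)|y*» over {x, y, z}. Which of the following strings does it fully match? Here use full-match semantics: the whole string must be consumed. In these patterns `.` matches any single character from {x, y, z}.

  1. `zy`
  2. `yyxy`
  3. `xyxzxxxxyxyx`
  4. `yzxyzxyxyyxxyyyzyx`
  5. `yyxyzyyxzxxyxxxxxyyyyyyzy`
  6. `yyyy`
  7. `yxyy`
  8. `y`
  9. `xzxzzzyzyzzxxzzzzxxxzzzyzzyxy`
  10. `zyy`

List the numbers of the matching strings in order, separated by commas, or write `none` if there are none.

5, 6, 8

1. `zy` → no match
2. `yyxy` → no match
3. `xyxzxxxxyxyx` → no match
4 → no match
5 → match
6. `yyyy` → match
7. `yxyy` → no match
8. `y` → match
9 → no match
10. `zyy` → no match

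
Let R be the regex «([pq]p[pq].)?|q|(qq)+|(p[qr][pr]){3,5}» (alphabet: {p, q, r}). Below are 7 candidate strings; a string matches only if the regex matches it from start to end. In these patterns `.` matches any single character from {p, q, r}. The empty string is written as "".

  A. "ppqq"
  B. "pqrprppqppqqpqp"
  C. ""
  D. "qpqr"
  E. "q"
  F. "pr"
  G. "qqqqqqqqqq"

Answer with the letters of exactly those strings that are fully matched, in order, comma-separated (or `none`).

A → match
B → no match
C → match
D → match
E → match
F → no match
G → match

A, C, D, E, G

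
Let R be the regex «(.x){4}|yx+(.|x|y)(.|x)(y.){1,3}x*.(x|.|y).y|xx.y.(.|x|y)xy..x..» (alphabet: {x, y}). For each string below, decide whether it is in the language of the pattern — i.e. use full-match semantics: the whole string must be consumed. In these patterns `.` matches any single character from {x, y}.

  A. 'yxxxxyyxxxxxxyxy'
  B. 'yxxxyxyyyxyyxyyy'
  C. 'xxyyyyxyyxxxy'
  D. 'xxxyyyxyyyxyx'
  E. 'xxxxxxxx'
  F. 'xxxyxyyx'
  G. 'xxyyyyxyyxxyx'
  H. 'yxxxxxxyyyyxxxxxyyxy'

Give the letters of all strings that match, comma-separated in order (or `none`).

A, B, C, D, E, G, H

A → match
B → match
C → match
D → match
E. 'xxxxxxxx' → match
F. 'xxxyxyyx' → no match
G → match
H → match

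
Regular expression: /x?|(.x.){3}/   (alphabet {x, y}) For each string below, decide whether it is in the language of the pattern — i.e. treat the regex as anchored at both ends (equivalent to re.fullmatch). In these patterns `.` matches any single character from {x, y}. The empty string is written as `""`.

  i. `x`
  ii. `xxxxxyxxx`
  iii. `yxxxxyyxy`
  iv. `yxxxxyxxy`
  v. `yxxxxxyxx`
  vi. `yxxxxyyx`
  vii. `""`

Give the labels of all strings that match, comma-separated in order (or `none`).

i → match
ii → match
iii → match
iv → match
v → match
vi → no match
vii → match

i, ii, iii, iv, v, vii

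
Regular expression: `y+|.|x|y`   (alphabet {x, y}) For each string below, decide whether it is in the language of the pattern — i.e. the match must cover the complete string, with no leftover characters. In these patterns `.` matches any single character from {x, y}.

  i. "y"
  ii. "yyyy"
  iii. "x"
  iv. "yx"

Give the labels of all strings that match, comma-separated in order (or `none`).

i, ii, iii

i → match
ii → match
iii → match
iv → no match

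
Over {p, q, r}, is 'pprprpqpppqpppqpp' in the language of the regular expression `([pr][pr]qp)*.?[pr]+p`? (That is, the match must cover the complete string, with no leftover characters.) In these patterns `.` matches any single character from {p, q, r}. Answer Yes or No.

No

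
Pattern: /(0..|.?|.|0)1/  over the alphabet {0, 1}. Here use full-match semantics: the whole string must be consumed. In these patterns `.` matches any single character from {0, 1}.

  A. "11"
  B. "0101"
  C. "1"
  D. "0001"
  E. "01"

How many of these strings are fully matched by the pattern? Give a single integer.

A → match
B → match
C → match
D → match
E → match
Total matched: 5

5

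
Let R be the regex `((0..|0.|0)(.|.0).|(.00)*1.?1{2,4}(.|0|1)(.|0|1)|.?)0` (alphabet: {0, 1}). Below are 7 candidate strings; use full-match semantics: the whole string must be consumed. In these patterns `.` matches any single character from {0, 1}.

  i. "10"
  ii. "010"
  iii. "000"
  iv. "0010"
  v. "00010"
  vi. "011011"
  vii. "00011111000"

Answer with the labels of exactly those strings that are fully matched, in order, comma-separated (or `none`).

i, iv, v, vii

i → match
ii → no match
iii → no match
iv → match
v → match
vi → no match — must end with "0"
vii → match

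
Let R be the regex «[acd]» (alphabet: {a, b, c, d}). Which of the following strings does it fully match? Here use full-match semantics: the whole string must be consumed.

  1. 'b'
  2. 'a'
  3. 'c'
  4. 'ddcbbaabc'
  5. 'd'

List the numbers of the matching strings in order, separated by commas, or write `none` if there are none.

2, 3, 5

1 → no match
2 → match
3 → match
4 → no match
5 → match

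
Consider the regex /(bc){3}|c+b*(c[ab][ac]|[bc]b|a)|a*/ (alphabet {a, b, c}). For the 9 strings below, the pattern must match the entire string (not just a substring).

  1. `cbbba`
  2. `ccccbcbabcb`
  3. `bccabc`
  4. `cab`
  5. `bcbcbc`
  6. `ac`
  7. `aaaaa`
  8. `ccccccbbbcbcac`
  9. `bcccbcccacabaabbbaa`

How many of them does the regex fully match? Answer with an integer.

1 → match
2 → no match
3 → no match
4 → no match
5 → match
6 → no match
7 → match
8 → no match
9 → no match
Total matched: 3

3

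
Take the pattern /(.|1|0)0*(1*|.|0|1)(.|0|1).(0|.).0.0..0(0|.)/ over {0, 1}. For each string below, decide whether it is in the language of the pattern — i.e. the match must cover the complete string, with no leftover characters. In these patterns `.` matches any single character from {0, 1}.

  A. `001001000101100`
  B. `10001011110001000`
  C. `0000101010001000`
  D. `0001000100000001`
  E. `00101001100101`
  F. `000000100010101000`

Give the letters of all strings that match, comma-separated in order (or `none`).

A → no match
B → no match
C → match
D → no match
E → no match
F → match

C, F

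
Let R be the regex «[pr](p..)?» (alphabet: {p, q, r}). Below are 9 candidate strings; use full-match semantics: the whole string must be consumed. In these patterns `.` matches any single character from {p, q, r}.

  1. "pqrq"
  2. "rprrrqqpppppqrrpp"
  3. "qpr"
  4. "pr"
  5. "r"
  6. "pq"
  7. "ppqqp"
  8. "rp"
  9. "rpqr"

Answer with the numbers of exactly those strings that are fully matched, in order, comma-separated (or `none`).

5, 9

1. "pqrq" → no match
2 → no match
3. "qpr" → no match
4. "pr" → no match
5. "r" → match
6. "pq" → no match
7. "ppqqp" → no match
8. "rp" → no match
9. "rpqr" → match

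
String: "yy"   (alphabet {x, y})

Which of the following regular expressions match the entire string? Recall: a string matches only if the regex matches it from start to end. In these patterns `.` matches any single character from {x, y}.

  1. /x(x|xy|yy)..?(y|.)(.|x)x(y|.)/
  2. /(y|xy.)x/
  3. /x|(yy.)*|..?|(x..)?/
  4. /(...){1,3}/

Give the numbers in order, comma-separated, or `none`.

3

1 → no match — must start with "x"
2 → no match — must end with "x"
3 → match
4 → no match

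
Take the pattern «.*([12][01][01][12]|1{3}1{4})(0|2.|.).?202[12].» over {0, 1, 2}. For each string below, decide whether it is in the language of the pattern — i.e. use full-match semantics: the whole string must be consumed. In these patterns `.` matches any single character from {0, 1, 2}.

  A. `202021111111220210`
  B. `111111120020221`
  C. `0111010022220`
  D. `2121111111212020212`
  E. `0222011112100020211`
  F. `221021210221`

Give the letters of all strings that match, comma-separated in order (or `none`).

A, B

A → match
B → match
C → no match
D → no match
E → no match
F → no match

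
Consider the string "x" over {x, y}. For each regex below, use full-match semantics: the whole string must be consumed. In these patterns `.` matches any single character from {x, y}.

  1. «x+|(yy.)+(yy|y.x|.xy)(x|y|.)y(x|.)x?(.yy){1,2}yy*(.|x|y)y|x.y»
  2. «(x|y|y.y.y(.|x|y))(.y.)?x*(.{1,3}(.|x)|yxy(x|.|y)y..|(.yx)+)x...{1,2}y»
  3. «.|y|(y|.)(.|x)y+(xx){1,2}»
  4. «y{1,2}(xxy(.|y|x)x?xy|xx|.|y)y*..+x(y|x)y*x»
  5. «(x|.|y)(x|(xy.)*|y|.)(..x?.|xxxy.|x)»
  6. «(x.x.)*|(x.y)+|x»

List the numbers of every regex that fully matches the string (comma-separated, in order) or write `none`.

1 → match
2 → no match — must end with "y"
3 → match
4 → no match — must start with "y"
5 → no match
6 → match

1, 3, 6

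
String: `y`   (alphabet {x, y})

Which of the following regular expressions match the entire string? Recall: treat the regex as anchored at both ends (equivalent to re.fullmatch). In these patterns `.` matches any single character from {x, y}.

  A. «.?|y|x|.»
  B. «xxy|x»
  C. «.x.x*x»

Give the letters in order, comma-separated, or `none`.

A

A → match
B → no match
C → no match — must end with `x`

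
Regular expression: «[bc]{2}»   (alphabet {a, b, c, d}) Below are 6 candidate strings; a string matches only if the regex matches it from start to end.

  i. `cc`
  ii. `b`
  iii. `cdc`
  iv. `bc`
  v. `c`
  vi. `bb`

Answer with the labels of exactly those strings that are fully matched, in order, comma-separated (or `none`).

i, iv, vi

i → match
ii → no match
iii → no match
iv → match
v → no match
vi → match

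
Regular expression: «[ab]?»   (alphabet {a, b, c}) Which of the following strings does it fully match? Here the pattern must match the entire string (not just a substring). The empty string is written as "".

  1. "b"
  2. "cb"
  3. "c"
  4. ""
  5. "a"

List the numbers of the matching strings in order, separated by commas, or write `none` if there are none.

1. "b" → match
2. "cb" → no match
3. "c" → no match
4. "" → match
5. "a" → match

1, 4, 5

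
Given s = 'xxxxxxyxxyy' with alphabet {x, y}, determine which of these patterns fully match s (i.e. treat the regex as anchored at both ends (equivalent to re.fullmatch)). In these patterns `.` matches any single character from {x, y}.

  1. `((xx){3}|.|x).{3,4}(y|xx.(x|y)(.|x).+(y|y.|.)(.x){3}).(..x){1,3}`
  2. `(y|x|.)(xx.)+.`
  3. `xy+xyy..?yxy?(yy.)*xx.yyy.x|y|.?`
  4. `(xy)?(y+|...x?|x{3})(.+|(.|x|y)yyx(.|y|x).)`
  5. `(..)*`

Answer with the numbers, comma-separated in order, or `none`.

1 → no match — must end with 'x'
2 → match
3 → no match
4 → match
5 → no match

2, 4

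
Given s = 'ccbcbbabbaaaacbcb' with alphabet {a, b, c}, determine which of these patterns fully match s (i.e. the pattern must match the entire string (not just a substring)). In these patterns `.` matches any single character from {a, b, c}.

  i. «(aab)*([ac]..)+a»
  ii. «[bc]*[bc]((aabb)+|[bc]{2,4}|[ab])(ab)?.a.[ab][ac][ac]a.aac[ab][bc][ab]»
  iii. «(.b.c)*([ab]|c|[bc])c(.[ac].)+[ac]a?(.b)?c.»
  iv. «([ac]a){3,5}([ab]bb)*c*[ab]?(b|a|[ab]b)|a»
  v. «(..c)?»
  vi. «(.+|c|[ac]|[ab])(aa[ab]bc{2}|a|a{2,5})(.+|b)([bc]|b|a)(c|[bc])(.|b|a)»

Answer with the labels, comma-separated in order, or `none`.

iii, vi

i → no match — must end with 'a'
ii → no match
iii → match
iv → no match
v → no match
vi → match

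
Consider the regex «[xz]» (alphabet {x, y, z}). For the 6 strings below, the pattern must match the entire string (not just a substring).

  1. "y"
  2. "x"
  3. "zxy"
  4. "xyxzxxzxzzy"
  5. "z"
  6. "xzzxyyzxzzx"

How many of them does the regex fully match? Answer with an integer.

1. "y" → no match
2. "x" → match
3. "zxy" → no match
4. "xyxzxxzxzzy" → no match
5. "z" → match
6. "xzzxyyzxzzx" → no match
Total matched: 2

2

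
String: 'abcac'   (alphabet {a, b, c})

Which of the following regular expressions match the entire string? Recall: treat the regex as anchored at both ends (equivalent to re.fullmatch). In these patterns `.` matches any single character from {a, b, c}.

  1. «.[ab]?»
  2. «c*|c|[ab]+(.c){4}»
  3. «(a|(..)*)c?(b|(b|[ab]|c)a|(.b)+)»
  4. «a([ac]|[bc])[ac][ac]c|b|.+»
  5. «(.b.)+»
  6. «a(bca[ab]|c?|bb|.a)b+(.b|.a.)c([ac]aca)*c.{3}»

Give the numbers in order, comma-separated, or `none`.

4

1 → no match
2 → no match
3 → no match
4 → match
5 → no match
6 → no match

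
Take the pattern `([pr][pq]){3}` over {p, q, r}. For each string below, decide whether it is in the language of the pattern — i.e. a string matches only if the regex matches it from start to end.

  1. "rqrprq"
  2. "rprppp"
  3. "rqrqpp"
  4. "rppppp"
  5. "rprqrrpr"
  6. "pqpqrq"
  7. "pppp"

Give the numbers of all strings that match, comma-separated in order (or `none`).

1, 2, 3, 4, 6

1. "rqrprq" → match
2. "rprppp" → match
3. "rqrqpp" → match
4. "rppppp" → match
5. "rprqrrpr" → no match
6. "pqpqrq" → match
7. "pppp" → no match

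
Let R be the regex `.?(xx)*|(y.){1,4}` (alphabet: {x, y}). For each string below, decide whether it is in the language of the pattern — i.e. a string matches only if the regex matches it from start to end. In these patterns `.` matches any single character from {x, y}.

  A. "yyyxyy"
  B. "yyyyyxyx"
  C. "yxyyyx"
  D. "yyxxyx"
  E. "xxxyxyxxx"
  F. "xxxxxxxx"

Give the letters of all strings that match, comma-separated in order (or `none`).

A. "yyyxyy" → match
B. "yyyyyxyx" → match
C. "yxyyyx" → match
D. "yyxxyx" → no match
E. "xxxyxyxxx" → no match
F. "xxxxxxxx" → match

A, B, C, F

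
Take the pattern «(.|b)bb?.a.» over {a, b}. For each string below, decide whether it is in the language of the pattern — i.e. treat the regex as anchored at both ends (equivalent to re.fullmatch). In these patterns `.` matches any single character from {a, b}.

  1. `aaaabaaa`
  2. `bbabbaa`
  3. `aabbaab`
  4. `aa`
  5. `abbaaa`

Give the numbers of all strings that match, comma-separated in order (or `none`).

5

1. `aaaabaaa` → no match
2. `bbabbaa` → no match
3. `aabbaab` → no match
4. `aa` → no match
5. `abbaaa` → match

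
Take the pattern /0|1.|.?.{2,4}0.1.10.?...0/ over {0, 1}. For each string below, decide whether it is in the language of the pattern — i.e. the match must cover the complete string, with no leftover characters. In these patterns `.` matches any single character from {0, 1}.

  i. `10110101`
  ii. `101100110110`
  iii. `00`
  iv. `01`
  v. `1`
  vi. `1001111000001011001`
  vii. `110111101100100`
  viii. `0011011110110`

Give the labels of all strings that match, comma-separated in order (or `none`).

none

i. `10110101` → no match
ii. `101100110110` → no match
iii. `00` → no match
iv. `01` → no match
v. `1` → no match
vi → no match
vii → no match
viii → no match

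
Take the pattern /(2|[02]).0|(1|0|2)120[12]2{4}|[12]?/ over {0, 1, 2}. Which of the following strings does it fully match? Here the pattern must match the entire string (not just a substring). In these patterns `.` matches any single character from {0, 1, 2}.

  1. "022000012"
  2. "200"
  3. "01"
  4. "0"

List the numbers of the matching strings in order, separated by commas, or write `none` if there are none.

1 → no match
2 → match
3 → no match
4 → no match

2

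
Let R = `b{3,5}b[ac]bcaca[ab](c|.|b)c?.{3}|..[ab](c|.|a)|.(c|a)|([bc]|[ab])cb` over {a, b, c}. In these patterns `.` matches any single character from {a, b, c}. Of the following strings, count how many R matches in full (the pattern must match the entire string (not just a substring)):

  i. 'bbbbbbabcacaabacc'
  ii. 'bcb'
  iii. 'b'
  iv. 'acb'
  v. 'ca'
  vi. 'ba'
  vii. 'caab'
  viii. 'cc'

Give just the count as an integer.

i → match
ii → match
iii → no match
iv → match
v → match
vi → match
vii → match
viii → match
Total matched: 7

7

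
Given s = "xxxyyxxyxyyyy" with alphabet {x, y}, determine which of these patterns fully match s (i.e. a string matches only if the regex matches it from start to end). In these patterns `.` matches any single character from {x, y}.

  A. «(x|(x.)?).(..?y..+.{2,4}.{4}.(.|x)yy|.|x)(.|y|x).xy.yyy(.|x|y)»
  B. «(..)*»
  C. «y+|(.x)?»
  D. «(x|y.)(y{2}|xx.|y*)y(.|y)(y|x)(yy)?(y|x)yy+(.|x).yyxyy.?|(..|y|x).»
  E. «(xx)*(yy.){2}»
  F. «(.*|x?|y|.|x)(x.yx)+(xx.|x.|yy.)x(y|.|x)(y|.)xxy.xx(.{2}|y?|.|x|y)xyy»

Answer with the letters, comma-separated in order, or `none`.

A → match
B → no match
C → no match
D → no match
E → no match
F → no match — must end with "xyy"

A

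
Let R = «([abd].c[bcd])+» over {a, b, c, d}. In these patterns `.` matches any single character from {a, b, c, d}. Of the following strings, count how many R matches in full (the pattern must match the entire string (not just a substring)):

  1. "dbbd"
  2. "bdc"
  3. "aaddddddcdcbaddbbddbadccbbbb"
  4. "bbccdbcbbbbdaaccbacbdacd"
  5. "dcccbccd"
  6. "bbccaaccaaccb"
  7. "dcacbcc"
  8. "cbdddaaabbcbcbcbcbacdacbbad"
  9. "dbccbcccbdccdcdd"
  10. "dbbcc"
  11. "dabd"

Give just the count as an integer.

1

1 → no match
2 → no match
3 → no match
4 → no match
5 → match
6 → no match
7 → no match
8 → no match
9 → no match
10 → no match
11 → no match
Total matched: 1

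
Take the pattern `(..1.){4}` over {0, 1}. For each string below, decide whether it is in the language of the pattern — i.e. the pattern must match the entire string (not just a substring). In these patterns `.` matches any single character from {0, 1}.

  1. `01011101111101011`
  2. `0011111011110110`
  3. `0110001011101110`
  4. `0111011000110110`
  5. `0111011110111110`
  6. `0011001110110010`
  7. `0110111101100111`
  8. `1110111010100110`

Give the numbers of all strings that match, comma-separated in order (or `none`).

2, 3, 4, 5, 6, 7, 8

1 → no match
2 → match
3 → match
4 → match
5 → match
6 → match
7 → match
8 → match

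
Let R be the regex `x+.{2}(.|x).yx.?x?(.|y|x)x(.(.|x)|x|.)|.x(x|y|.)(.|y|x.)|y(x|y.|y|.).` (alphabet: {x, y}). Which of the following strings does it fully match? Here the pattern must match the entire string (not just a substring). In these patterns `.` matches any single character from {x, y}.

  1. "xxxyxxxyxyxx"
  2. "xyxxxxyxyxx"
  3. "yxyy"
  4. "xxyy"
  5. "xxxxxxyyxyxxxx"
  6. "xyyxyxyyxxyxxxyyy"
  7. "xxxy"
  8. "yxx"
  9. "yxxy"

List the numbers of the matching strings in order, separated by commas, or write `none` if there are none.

1 → match
2 → no match
3 → match
4 → match
5 → match
6 → no match
7 → match
8 → match
9 → match

1, 3, 4, 5, 7, 8, 9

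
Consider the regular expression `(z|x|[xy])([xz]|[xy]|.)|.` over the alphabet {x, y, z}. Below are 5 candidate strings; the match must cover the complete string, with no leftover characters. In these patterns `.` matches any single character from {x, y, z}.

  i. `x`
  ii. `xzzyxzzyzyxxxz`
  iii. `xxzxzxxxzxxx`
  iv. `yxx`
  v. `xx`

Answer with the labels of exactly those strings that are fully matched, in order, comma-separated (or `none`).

i → match
ii → no match
iii → no match
iv → no match
v → match

i, v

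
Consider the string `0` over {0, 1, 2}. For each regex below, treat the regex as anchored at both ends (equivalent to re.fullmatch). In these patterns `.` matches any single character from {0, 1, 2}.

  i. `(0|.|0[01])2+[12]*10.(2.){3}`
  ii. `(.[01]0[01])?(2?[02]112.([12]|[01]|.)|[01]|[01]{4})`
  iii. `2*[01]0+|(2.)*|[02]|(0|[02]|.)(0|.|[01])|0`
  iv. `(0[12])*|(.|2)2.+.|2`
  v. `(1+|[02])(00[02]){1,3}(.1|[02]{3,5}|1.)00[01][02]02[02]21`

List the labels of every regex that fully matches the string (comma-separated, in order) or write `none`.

ii, iii

i → no match
ii → match
iii → match
iv → no match
v → no match — must end with `21`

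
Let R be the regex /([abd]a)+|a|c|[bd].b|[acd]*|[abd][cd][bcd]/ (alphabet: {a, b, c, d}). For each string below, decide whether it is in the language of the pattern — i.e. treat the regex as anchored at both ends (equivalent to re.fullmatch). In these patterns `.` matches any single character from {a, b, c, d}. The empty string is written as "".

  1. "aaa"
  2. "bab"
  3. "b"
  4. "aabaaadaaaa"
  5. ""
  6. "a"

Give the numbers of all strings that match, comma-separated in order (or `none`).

1 → match
2 → match
3 → no match
4 → no match
5 → match
6 → match

1, 2, 5, 6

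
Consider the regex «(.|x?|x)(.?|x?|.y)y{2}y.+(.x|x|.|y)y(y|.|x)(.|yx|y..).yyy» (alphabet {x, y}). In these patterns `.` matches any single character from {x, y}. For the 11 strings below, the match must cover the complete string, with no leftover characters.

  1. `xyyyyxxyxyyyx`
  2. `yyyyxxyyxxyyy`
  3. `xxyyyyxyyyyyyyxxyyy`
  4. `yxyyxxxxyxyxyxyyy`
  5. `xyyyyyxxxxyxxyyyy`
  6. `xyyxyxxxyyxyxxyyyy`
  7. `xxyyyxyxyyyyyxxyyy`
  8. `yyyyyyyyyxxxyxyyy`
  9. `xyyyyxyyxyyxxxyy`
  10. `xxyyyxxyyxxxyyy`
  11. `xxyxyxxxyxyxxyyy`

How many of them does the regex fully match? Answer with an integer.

5

1 → no match — must end with `yyy`
2 → match
3 → match
4 → no match
5 → match
6 → no match
7 → match
8 → no match
9 → no match — must end with `yyy`
10 → match
11 → no match
Total matched: 5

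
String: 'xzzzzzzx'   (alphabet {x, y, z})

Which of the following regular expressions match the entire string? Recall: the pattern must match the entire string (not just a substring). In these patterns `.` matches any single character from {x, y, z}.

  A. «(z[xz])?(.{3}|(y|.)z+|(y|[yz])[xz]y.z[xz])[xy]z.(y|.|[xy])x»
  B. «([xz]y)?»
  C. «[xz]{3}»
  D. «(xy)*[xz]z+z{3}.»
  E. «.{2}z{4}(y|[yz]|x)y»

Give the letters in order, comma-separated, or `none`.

D

A → no match
B → no match
C → no match
D → match
E → no match — must end with 'y'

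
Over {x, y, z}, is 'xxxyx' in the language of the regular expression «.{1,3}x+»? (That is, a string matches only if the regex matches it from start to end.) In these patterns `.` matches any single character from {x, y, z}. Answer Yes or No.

No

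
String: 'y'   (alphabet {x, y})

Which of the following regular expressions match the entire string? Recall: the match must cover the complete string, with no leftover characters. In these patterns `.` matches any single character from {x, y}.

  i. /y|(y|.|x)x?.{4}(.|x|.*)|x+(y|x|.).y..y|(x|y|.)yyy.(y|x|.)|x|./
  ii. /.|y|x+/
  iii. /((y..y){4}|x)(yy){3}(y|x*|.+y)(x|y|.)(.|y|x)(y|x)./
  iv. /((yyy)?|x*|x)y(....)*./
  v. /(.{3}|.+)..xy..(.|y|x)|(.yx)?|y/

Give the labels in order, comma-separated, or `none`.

i → match
ii → match
iii → no match
iv → no match
v → match

i, ii, v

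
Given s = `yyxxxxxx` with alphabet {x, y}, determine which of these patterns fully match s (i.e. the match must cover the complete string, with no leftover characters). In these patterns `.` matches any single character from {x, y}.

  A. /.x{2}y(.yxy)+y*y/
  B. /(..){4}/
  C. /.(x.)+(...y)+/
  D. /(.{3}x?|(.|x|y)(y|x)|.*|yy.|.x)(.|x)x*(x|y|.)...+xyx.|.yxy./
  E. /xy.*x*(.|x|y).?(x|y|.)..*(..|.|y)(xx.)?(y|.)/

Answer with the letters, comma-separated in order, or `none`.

B

A → no match — must end with `y`
B → match
C → no match — must end with `y`
D → no match
E → no match — must start with `xy`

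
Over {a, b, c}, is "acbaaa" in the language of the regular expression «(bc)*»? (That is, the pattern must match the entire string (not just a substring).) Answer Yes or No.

No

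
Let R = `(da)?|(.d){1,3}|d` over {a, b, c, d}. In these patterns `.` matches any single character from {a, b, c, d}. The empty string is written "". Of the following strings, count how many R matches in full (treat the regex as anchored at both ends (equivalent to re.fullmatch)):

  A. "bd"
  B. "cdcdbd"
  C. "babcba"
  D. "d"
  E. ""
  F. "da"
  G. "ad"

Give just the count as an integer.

6

A. "bd" → match
B. "cdcdbd" → match
C. "babcba" → no match
D. "d" → match
E. "" → match
F. "da" → match
G. "ad" → match
Total matched: 6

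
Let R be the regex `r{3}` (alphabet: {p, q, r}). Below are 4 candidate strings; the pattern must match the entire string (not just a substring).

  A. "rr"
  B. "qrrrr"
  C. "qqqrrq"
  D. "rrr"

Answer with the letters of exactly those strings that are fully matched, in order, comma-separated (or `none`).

A → no match
B → no match — must start with "r"
C → no match — must start with "r"
D → match

D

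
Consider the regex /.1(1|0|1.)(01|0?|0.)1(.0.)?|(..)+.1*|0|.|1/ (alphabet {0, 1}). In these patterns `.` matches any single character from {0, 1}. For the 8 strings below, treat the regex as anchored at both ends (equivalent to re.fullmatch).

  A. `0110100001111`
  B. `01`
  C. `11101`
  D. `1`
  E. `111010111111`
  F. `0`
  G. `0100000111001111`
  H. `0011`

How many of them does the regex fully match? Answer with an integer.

7

A → match
B → no match
C → match
D → match
E → match
F → match
G → match
H → match
Total matched: 7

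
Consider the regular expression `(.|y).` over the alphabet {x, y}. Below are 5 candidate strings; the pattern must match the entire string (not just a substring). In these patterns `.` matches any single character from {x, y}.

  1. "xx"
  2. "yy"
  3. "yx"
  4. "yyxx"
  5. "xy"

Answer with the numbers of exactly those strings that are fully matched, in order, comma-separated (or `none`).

1, 2, 3, 5

1 → match
2 → match
3 → match
4 → no match
5 → match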